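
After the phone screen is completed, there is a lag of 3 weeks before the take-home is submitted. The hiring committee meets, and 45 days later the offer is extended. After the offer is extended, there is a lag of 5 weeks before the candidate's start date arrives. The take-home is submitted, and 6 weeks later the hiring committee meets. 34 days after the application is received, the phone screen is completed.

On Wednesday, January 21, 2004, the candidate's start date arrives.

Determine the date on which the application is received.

Monday, July 28, 2003

The candidate's start date arrives: Jan 21, 2004.
The offer is extended: Jan 21, 2004 − 5 weeks = Dec 17, 2003.
The hiring committee meets: Dec 17, 2003 − 45 days = Nov 2, 2003.
The take-home is submitted: Nov 2, 2003 − 6 weeks = Sep 21, 2003.
The phone screen is completed: Sep 21, 2003 − 3 weeks = Aug 31, 2003.
The application is received: Aug 31, 2003 − 34 days = Jul 28, 2003.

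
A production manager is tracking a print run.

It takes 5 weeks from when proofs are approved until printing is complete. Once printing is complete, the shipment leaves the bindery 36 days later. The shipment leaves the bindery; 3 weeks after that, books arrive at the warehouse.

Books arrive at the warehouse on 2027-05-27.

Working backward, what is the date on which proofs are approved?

Books arrive at the warehouse: May 27, 2027.
The shipment leaves the bindery: May 27, 2027 − 3 weeks = May 6, 2027.
Printing is complete: May 6, 2027 − 36 days = Mar 31, 2027.
Proofs are approved: Mar 31, 2027 − 5 weeks = Feb 24, 2027.

2027-02-24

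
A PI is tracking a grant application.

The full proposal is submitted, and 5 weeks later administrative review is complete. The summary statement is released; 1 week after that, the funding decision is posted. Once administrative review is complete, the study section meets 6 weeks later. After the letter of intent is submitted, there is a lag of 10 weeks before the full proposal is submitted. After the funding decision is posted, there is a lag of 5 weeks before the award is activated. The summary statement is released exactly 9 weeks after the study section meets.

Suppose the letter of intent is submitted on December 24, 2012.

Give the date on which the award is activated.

The letter of intent is submitted: Dec 24, 2012.
The full proposal is submitted: Dec 24, 2012 + 10 weeks = Mar 4, 2013.
Administrative review is complete: Mar 4, 2013 + 5 weeks = Apr 8, 2013.
The study section meets: Apr 8, 2013 + 6 weeks = May 20, 2013.
The summary statement is released: May 20, 2013 + 9 weeks = Jul 22, 2013.
The funding decision is posted: Jul 22, 2013 + 1 week = Jul 29, 2013.
The award is activated: Jul 29, 2013 + 5 weeks = Sep 2, 2013.

September 2, 2013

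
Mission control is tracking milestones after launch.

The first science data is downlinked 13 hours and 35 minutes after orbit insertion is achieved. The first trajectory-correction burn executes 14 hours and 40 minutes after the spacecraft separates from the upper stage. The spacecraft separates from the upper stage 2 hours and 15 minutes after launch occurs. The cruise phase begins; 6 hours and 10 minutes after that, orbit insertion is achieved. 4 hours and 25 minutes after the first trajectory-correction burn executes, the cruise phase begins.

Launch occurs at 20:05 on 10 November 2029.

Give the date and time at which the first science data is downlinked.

13:10 on 12 November 2029

Launch occurs: 20:05 Nov 10, 2029.
The spacecraft separates from the upper stage: 20:05 Nov 10, 2029 + 2h15m = 22:20 Nov 10, 2029.
The first trajectory-correction burn executes: 22:20 Nov 10, 2029 + 14h40m = 13:00 Nov 11, 2029.
The cruise phase begins: 13:00 Nov 11, 2029 + 4h25m = 17:25 Nov 11, 2029.
Orbit insertion is achieved: 17:25 Nov 11, 2029 + 6h10m = 23:35 Nov 11, 2029.
The first science data is downlinked: 23:35 Nov 11, 2029 + 13h35m = 13:10 Nov 12, 2029.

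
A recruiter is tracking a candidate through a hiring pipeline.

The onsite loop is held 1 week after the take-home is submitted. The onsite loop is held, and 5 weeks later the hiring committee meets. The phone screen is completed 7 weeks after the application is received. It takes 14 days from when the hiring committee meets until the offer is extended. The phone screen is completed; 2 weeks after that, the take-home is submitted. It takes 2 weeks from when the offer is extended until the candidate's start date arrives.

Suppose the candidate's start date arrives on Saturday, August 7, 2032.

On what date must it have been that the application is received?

The candidate's start date arrives: Aug 7, 2032.
The offer is extended: Aug 7, 2032 − 2 weeks = Jul 24, 2032.
The hiring committee meets: Jul 24, 2032 − 14 days = Jul 10, 2032.
The onsite loop is held: Jul 10, 2032 − 5 weeks = Jun 5, 2032.
The take-home is submitted: Jun 5, 2032 − 1 week = May 29, 2032.
The phone screen is completed: May 29, 2032 − 2 weeks = May 15, 2032.
The application is received: May 15, 2032 − 7 weeks = Mar 27, 2032.

Saturday, March 27, 2032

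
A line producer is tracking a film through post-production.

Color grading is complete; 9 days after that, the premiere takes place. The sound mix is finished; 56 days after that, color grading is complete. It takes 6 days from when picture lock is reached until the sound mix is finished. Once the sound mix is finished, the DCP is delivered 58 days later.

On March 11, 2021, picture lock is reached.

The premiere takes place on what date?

Picture lock is reached: Mar 11, 2021.
The sound mix is finished: Mar 11, 2021 + 6 days = Mar 17, 2021.
Color grading is complete: Mar 17, 2021 + 56 days = May 12, 2021.
The premiere takes place: May 12, 2021 + 9 days = May 21, 2021.

May 21, 2021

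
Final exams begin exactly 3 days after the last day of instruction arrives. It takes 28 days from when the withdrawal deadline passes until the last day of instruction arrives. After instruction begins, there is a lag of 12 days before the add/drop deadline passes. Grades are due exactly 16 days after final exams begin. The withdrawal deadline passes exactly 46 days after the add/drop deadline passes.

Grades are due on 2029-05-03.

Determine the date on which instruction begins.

Grades are due: May 3, 2029.
Final exams begin: May 3, 2029 − 16 days = Apr 17, 2029.
The last day of instruction arrives: Apr 17, 2029 − 3 days = Apr 14, 2029.
The withdrawal deadline passes: Apr 14, 2029 − 28 days = Mar 17, 2029.
The add/drop deadline passes: Mar 17, 2029 − 46 days = Jan 30, 2029.
Instruction begins: Jan 30, 2029 − 12 days = Jan 18, 2029.

2029-01-18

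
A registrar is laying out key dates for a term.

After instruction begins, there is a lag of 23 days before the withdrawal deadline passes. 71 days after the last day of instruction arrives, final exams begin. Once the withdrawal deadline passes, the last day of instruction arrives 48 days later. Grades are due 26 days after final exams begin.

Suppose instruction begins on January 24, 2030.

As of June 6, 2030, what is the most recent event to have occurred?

The last day of instruction arrives

Instruction begins: Jan 24, 2030.
The withdrawal deadline passes: Jan 24, 2030 + 23 days = Feb 16, 2030.
The last day of instruction arrives: Feb 16, 2030 + 48 days = Apr 5, 2030.
Final exams begin: Apr 5, 2030 + 71 days = Jun 15, 2030.
Grades are due: Jun 15, 2030 + 26 days = Jul 11, 2030.
Jun 6, 2030 falls between when the last day of instruction arrives (Apr 5, 2030) and when final exams begin (Jun 15, 2030).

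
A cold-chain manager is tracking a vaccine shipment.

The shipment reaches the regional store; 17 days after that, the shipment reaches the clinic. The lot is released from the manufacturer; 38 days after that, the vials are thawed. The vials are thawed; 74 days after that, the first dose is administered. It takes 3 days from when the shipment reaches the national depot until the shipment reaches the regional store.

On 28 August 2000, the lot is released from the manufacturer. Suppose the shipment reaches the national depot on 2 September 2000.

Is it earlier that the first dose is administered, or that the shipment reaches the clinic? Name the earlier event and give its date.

The shipment reaches the clinic — 22 September 2000

The lot is released from the manufacturer: Aug 28, 2000.
The vials are thawed: Aug 28, 2000 + 38 days = Oct 5, 2000.
The first dose is administered: Oct 5, 2000 + 74 days = Dec 18, 2000.
The shipment reaches the national depot: Sep 2, 2000.
The shipment reaches the regional store: Sep 2, 2000 + 3 days = Sep 5, 2000.
The shipment reaches the clinic: Sep 5, 2000 + 17 days = Sep 22, 2000.
Comparing: the first dose is administered on Dec 18, 2000 vs the shipment reaches the clinic on Sep 22, 2000. Earlier: the shipment reaches the clinic.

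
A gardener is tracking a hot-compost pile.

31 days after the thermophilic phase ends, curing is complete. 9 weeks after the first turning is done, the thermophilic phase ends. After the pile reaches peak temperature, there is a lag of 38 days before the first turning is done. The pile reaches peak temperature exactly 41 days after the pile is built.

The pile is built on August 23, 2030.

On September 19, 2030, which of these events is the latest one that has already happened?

The pile is built: Aug 23, 2030.
The pile reaches peak temperature: Aug 23, 2030 + 41 days = Oct 3, 2030.
The first turning is done: Oct 3, 2030 + 38 days = Nov 10, 2030.
The thermophilic phase ends: Nov 10, 2030 + 9 weeks = Jan 12, 2031.
Curing is complete: Jan 12, 2031 + 31 days = Feb 12, 2031.
Sep 19, 2030 falls between when the pile is built (Aug 23, 2030) and when the pile reaches peak temperature (Oct 3, 2030).

The pile is built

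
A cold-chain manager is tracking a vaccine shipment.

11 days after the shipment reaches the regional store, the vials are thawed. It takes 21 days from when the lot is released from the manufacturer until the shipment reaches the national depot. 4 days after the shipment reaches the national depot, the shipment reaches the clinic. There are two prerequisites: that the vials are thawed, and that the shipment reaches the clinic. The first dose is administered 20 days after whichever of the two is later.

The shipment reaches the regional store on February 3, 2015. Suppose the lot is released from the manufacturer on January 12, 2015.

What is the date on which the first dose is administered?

The shipment reaches the regional store: Feb 3, 2015.
The vials are thawed: Feb 3, 2015 + 11 days = Feb 14, 2015.
The lot is released from the manufacturer: Jan 12, 2015.
The shipment reaches the national depot: Jan 12, 2015 + 21 days = Feb 2, 2015.
The shipment reaches the clinic: Feb 2, 2015 + 4 days = Feb 6, 2015.
Both prerequisites met — the vials are thawed (Feb 14, 2015), the shipment reaches the clinic (Feb 6, 2015); the later is Feb 14, 2015.
The first dose is administered: Feb 14, 2015 + 20 days = Mar 6, 2015.

March 6, 2015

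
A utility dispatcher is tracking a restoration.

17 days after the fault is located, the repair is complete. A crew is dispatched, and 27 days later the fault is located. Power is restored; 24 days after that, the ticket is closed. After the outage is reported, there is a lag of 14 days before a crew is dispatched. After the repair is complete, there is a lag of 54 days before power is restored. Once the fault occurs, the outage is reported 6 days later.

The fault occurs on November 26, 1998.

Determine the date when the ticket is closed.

The fault occurs: Nov 26, 1998.
The outage is reported: Nov 26, 1998 + 6 days = Dec 2, 1998.
A crew is dispatched: Dec 2, 1998 + 14 days = Dec 16, 1998.
The fault is located: Dec 16, 1998 + 27 days = Jan 12, 1999.
The repair is complete: Jan 12, 1999 + 17 days = Jan 29, 1999.
Power is restored: Jan 29, 1999 + 54 days = Mar 24, 1999.
The ticket is closed: Mar 24, 1999 + 24 days = Apr 17, 1999.

April 17, 1999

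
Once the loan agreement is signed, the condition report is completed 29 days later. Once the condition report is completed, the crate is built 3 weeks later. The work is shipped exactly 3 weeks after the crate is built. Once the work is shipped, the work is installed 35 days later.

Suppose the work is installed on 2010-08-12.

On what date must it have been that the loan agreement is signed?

The work is installed: Aug 12, 2010.
The work is shipped: Aug 12, 2010 − 35 days = Jul 8, 2010.
The crate is built: Jul 8, 2010 − 3 weeks = Jun 17, 2010.
The condition report is completed: Jun 17, 2010 − 3 weeks = May 27, 2010.
The loan agreement is signed: May 27, 2010 − 29 days = Apr 28, 2010.

2010-04-28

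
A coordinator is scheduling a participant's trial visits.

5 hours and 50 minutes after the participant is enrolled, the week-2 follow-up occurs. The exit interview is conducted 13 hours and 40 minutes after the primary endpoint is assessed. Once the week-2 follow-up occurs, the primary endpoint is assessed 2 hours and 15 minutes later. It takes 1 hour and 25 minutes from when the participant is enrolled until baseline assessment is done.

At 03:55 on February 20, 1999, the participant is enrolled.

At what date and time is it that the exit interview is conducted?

01:40 on February 21, 1999

The participant is enrolled: 03:55 Feb 20, 1999.
The week-2 follow-up occurs: 03:55 Feb 20, 1999 + 5h50m = 09:45 Feb 20, 1999.
The primary endpoint is assessed: 09:45 Feb 20, 1999 + 2h15m = 12:00 Feb 20, 1999.
The exit interview is conducted: 12:00 Feb 20, 1999 + 13h40m = 01:40 Feb 21, 1999.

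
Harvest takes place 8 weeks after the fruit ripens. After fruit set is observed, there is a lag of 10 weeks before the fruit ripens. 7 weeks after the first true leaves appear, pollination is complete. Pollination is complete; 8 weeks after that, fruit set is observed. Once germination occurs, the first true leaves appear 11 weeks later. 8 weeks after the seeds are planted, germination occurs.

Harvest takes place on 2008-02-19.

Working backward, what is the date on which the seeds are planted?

2007-02-20

Harvest takes place: Feb 19, 2008.
The fruit ripens: Feb 19, 2008 − 8 weeks = Dec 25, 2007.
Fruit set is observed: Dec 25, 2007 − 10 weeks = Oct 16, 2007.
Pollination is complete: Oct 16, 2007 − 8 weeks = Aug 21, 2007.
The first true leaves appear: Aug 21, 2007 − 7 weeks = Jul 3, 2007.
Germination occurs: Jul 3, 2007 − 11 weeks = Apr 17, 2007.
The seeds are planted: Apr 17, 2007 − 8 weeks = Feb 20, 2007.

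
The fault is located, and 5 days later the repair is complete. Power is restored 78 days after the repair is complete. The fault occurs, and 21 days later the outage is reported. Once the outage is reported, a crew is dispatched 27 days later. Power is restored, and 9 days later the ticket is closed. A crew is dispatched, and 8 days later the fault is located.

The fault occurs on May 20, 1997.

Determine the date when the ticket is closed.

The fault occurs: May 20, 1997.
The outage is reported: May 20, 1997 + 21 days = Jun 10, 1997.
A crew is dispatched: Jun 10, 1997 + 27 days = Jul 7, 1997.
The fault is located: Jul 7, 1997 + 8 days = Jul 15, 1997.
The repair is complete: Jul 15, 1997 + 5 days = Jul 20, 1997.
Power is restored: Jul 20, 1997 + 78 days = Oct 6, 1997.
The ticket is closed: Oct 6, 1997 + 9 days = Oct 15, 1997.

Oct 15, 1997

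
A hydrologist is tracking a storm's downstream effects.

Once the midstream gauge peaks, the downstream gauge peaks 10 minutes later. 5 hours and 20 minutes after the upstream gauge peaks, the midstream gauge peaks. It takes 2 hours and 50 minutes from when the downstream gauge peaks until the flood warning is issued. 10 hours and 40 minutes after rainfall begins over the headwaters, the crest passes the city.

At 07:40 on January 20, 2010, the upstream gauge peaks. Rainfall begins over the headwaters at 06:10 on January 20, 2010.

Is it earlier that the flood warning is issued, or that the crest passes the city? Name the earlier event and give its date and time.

The upstream gauge peaks: 07:40 Jan 20, 2010.
The midstream gauge peaks: 07:40 Jan 20, 2010 + 5h20m = 13:00 Jan 20, 2010.
The downstream gauge peaks: 13:00 Jan 20, 2010 + 10m = 13:10 Jan 20, 2010.
The flood warning is issued: 13:10 Jan 20, 2010 + 2h50m = 16:00 Jan 20, 2010.
Rainfall begins over the headwaters: 06:10 Jan 20, 2010.
The crest passes the city: 06:10 Jan 20, 2010 + 10h40m = 16:50 Jan 20, 2010.
Comparing: the flood warning is issued at 16:00 Jan 20, 2010 vs the crest passes the city at 16:50 Jan 20, 2010. Earlier: the flood warning is issued.

The flood warning is issued — 16:00 on January 20, 2010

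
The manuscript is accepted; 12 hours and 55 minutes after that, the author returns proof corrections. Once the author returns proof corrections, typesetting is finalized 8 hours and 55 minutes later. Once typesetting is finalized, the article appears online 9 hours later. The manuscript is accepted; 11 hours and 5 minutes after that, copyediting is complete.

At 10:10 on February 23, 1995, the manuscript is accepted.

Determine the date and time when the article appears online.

The manuscript is accepted: 10:10 Feb 23, 1995.
The author returns proof corrections: 10:10 Feb 23, 1995 + 12h55m = 23:05 Feb 23, 1995.
Typesetting is finalized: 23:05 Feb 23, 1995 + 8h55m = 08:00 Feb 24, 1995.
The article appears online: 08:00 Feb 24, 1995 + 9h = 17:00 Feb 24, 1995.

17:00 on February 24, 1995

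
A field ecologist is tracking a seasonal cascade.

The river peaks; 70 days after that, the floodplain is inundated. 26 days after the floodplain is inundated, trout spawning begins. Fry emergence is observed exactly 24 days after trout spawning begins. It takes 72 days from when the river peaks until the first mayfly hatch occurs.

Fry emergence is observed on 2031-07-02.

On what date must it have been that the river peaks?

2031-03-04

Fry emergence is observed: Jul 2, 2031.
Trout spawning begins: Jul 2, 2031 − 24 days = Jun 8, 2031.
The floodplain is inundated: Jun 8, 2031 − 26 days = May 13, 2031.
The river peaks: May 13, 2031 − 70 days = Mar 4, 2031.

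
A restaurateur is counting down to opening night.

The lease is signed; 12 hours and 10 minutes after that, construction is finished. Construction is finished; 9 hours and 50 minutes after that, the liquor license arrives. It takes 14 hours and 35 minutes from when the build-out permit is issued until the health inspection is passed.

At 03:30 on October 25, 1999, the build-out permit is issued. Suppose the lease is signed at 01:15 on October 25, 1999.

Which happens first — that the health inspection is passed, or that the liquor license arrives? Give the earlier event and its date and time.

The health inspection is passed — 18:05 on October 25, 1999

The build-out permit is issued: 03:30 Oct 25, 1999.
The health inspection is passed: 03:30 Oct 25, 1999 + 14h35m = 18:05 Oct 25, 1999.
The lease is signed: 01:15 Oct 25, 1999.
Construction is finished: 01:15 Oct 25, 1999 + 12h10m = 13:25 Oct 25, 1999.
The liquor license arrives: 13:25 Oct 25, 1999 + 9h50m = 23:15 Oct 25, 1999.
Comparing: the health inspection is passed at 18:05 Oct 25, 1999 vs the liquor license arrives at 23:15 Oct 25, 1999. Earlier: the health inspection is passed.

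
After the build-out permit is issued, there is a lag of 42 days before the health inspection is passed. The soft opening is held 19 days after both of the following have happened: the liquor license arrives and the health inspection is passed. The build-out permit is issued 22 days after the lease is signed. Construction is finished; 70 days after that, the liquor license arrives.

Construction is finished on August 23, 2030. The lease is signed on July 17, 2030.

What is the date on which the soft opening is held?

November 20, 2030

Construction is finished: Aug 23, 2030.
The liquor license arrives: Aug 23, 2030 + 70 days = Nov 1, 2030.
The lease is signed: Jul 17, 2030.
The build-out permit is issued: Jul 17, 2030 + 22 days = Aug 8, 2030.
The health inspection is passed: Aug 8, 2030 + 42 days = Sep 19, 2030.
Both prerequisites met — the liquor license arrives (Nov 1, 2030), the health inspection is passed (Sep 19, 2030); the later is Nov 1, 2030.
The soft opening is held: Nov 1, 2030 + 19 days = Nov 20, 2030.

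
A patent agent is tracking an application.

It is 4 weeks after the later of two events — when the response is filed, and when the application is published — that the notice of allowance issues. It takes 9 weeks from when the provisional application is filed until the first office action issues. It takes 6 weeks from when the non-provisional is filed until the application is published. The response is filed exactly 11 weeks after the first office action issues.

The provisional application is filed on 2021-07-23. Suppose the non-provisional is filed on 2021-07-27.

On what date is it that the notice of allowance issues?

The provisional application is filed: Jul 23, 2021.
The first office action issues: Jul 23, 2021 + 9 weeks = Sep 24, 2021.
The response is filed: Sep 24, 2021 + 11 weeks = Dec 10, 2021.
The non-provisional is filed: Jul 27, 2021.
The application is published: Jul 27, 2021 + 6 weeks = Sep 7, 2021.
Both prerequisites met — the response is filed (Dec 10, 2021), the application is published (Sep 7, 2021); the later is Dec 10, 2021.
The notice of allowance issues: Dec 10, 2021 + 4 weeks = Jan 7, 2022.

2022-01-07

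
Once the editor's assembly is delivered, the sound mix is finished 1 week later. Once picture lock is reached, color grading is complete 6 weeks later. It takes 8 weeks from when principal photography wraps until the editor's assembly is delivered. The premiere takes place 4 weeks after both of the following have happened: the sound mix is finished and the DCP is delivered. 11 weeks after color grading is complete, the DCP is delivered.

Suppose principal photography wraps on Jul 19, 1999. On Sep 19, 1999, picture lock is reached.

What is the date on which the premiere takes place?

Feb 13, 2000

Principal photography wraps: Jul 19, 1999.
The editor's assembly is delivered: Jul 19, 1999 + 8 weeks = Sep 13, 1999.
The sound mix is finished: Sep 13, 1999 + 1 week = Sep 20, 1999.
Picture lock is reached: Sep 19, 1999.
Color grading is complete: Sep 19, 1999 + 6 weeks = Oct 31, 1999.
The DCP is delivered: Oct 31, 1999 + 11 weeks = Jan 16, 2000.
Both prerequisites met — the sound mix is finished (Sep 20, 1999), the DCP is delivered (Jan 16, 2000); the later is Jan 16, 2000.
The premiere takes place: Jan 16, 2000 + 4 weeks = Feb 13, 2000.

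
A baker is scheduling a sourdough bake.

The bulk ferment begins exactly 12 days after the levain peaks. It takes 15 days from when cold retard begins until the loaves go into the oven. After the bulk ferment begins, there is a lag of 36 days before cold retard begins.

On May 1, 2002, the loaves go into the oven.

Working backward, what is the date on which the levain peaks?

February 27, 2002

The loaves go into the oven: May 1, 2002.
Cold retard begins: May 1, 2002 − 15 days = Apr 16, 2002.
The bulk ferment begins: Apr 16, 2002 − 36 days = Mar 11, 2002.
The levain peaks: Mar 11, 2002 − 12 days = Feb 27, 2002.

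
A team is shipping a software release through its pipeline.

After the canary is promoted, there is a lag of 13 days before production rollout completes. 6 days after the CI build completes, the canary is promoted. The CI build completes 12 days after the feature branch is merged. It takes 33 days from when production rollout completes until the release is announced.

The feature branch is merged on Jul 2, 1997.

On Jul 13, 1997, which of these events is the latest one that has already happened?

The feature branch is merged: Jul 2, 1997.
The CI build completes: Jul 2, 1997 + 12 days = Jul 14, 1997.
The canary is promoted: Jul 14, 1997 + 6 days = Jul 20, 1997.
Production rollout completes: Jul 20, 1997 + 13 days = Aug 2, 1997.
The release is announced: Aug 2, 1997 + 33 days = Sep 4, 1997.
Jul 13, 1997 falls between when the feature branch is merged (Jul 2, 1997) and when the CI build completes (Jul 14, 1997).

The feature branch is merged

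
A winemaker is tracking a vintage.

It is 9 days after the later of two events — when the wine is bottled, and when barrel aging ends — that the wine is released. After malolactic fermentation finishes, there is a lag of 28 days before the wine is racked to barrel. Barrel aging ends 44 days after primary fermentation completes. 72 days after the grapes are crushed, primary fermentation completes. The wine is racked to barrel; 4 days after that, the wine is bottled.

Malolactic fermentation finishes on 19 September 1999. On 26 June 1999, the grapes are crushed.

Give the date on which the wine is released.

30 October 1999

Malolactic fermentation finishes: Sep 19, 1999.
The wine is racked to barrel: Sep 19, 1999 + 28 days = Oct 17, 1999.
The wine is bottled: Oct 17, 1999 + 4 days = Oct 21, 1999.
The grapes are crushed: Jun 26, 1999.
Primary fermentation completes: Jun 26, 1999 + 72 days = Sep 6, 1999.
Barrel aging ends: Sep 6, 1999 + 44 days = Oct 20, 1999.
Both prerequisites met — the wine is bottled (Oct 21, 1999), barrel aging ends (Oct 20, 1999); the later is Oct 21, 1999.
The wine is released: Oct 21, 1999 + 9 days = Oct 30, 1999.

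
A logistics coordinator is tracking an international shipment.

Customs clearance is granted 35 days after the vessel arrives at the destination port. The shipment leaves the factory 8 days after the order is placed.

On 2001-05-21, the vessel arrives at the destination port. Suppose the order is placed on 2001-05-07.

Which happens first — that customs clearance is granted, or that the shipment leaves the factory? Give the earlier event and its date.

The vessel arrives at the destination port: May 21, 2001.
Customs clearance is granted: May 21, 2001 + 35 days = Jun 25, 2001.
The order is placed: May 7, 2001.
The shipment leaves the factory: May 7, 2001 + 8 days = May 15, 2001.
Comparing: customs clearance is granted on Jun 25, 2001 vs the shipment leaves the factory on May 15, 2001. Earlier: the shipment leaves the factory.

The shipment leaves the factory — 2001-05-15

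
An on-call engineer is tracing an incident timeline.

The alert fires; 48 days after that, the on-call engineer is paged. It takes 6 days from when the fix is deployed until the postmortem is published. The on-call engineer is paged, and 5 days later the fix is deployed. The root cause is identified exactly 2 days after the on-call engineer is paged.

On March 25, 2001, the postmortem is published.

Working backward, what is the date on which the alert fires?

The postmortem is published: Mar 25, 2001.
The fix is deployed: Mar 25, 2001 − 6 days = Mar 19, 2001.
The on-call engineer is paged: Mar 19, 2001 − 5 days = Mar 14, 2001.
The alert fires: Mar 14, 2001 − 48 days = Jan 25, 2001.

January 25, 2001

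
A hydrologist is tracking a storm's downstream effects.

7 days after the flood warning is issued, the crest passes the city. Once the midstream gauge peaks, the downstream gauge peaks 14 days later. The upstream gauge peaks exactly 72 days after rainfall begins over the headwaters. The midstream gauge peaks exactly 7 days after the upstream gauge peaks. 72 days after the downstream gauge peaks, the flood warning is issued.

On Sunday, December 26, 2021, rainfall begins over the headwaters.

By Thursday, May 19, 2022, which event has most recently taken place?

The downstream gauge peaks

Rainfall begins over the headwaters: Dec 26, 2021.
The upstream gauge peaks: Dec 26, 2021 + 72 days = Mar 8, 2022.
The midstream gauge peaks: Mar 8, 2022 + 7 days = Mar 15, 2022.
The downstream gauge peaks: Mar 15, 2022 + 14 days = Mar 29, 2022.
The flood warning is issued: Mar 29, 2022 + 72 days = Jun 9, 2022.
The crest passes the city: Jun 9, 2022 + 7 days = Jun 16, 2022.
May 19, 2022 falls between when the downstream gauge peaks (Mar 29, 2022) and when the flood warning is issued (Jun 9, 2022).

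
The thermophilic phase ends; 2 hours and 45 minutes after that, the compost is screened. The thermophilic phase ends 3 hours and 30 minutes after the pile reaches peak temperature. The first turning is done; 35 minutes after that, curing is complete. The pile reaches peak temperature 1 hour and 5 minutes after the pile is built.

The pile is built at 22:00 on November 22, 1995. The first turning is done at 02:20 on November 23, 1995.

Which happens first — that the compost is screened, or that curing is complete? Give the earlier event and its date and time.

The pile is built: 22:00 Nov 22, 1995.
The pile reaches peak temperature: 22:00 Nov 22, 1995 + 1h05m = 23:05 Nov 22, 1995.
The thermophilic phase ends: 23:05 Nov 22, 1995 + 3h30m = 02:35 Nov 23, 1995.
The compost is screened: 02:35 Nov 23, 1995 + 2h45m = 05:20 Nov 23, 1995.
The first turning is done: 02:20 Nov 23, 1995.
Curing is complete: 02:20 Nov 23, 1995 + 35m = 02:55 Nov 23, 1995.
Comparing: the compost is screened at 05:20 Nov 23, 1995 vs curing is complete at 02:55 Nov 23, 1995. Earlier: curing is complete.

Curing is complete — 02:55 on November 23, 1995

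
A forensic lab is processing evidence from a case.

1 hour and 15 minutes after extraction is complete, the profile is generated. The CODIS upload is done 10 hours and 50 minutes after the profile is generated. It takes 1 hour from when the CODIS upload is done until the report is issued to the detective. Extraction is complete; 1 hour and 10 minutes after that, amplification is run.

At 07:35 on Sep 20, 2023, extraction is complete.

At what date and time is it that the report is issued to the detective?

Extraction is complete: 07:35 Sep 20, 2023.
The profile is generated: 07:35 Sep 20, 2023 + 1h15m = 08:50 Sep 20, 2023.
The CODIS upload is done: 08:50 Sep 20, 2023 + 10h50m = 19:40 Sep 20, 2023.
The report is issued to the detective: 19:40 Sep 20, 2023 + 1h = 20:40 Sep 20, 2023.

20:40 on Sep 20, 2023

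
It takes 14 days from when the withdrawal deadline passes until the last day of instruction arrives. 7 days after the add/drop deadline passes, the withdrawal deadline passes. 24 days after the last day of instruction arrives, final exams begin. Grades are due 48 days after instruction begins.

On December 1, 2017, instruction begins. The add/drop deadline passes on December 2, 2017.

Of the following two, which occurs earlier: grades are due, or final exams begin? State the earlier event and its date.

Instruction begins: Dec 1, 2017.
Grades are due: Dec 1, 2017 + 48 days = Jan 18, 2018.
The add/drop deadline passes: Dec 2, 2017.
The withdrawal deadline passes: Dec 2, 2017 + 7 days = Dec 9, 2017.
The last day of instruction arrives: Dec 9, 2017 + 14 days = Dec 23, 2017.
Final exams begin: Dec 23, 2017 + 24 days = Jan 16, 2018.
Comparing: grades are due on Jan 18, 2018 vs final exams begin on Jan 16, 2018. Earlier: final exams begin.

Final exams begin — January 16, 2018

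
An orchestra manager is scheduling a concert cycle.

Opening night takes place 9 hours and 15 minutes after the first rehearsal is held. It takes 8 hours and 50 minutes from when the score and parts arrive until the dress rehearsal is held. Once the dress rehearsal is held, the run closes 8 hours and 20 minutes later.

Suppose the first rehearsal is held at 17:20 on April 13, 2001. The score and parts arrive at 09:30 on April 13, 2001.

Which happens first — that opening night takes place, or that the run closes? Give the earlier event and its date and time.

The first rehearsal is held: 17:20 Apr 13, 2001.
Opening night takes place: 17:20 Apr 13, 2001 + 9h15m = 02:35 Apr 14, 2001.
The score and parts arrive: 09:30 Apr 13, 2001.
The dress rehearsal is held: 09:30 Apr 13, 2001 + 8h50m = 18:20 Apr 13, 2001.
The run closes: 18:20 Apr 13, 2001 + 8h20m = 02:40 Apr 14, 2001.
Comparing: opening night takes place at 02:35 Apr 14, 2001 vs the run closes at 02:40 Apr 14, 2001. Earlier: opening night takes place.

Opening night takes place — 02:35 on April 14, 2001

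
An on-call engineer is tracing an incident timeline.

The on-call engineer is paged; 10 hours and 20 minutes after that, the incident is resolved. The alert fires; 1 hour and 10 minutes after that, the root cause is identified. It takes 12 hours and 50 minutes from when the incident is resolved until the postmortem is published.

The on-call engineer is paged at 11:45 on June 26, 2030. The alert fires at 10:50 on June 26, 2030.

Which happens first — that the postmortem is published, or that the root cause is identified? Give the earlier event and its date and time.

The root cause is identified — 12:00 on June 26, 2030

The on-call engineer is paged: 11:45 Jun 26, 2030.
The incident is resolved: 11:45 Jun 26, 2030 + 10h20m = 22:05 Jun 26, 2030.
The postmortem is published: 22:05 Jun 26, 2030 + 12h50m = 10:55 Jun 27, 2030.
The alert fires: 10:50 Jun 26, 2030.
The root cause is identified: 10:50 Jun 26, 2030 + 1h10m = 12:00 Jun 26, 2030.
Comparing: the postmortem is published at 10:55 Jun 27, 2030 vs the root cause is identified at 12:00 Jun 26, 2030. Earlier: the root cause is identified.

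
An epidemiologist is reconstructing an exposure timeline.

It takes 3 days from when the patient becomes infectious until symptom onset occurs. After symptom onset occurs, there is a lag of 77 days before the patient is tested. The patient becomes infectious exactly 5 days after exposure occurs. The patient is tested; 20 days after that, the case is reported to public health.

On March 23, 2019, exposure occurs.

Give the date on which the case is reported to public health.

Exposure occurs: Mar 23, 2019.
The patient becomes infectious: Mar 23, 2019 + 5 days = Mar 28, 2019.
Symptom onset occurs: Mar 28, 2019 + 3 days = Mar 31, 2019.
The patient is tested: Mar 31, 2019 + 77 days = Jun 16, 2019.
The case is reported to public health: Jun 16, 2019 + 20 days = Jul 6, 2019.

July 6, 2019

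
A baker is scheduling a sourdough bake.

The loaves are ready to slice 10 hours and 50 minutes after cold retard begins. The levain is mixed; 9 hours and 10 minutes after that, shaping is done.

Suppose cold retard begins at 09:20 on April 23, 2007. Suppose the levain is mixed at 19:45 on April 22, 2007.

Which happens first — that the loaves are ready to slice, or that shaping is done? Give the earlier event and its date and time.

Cold retard begins: 09:20 Apr 23, 2007.
The loaves are ready to slice: 09:20 Apr 23, 2007 + 10h50m = 20:10 Apr 23, 2007.
The levain is mixed: 19:45 Apr 22, 2007.
Shaping is done: 19:45 Apr 22, 2007 + 9h10m = 04:55 Apr 23, 2007.
Comparing: the loaves are ready to slice at 20:10 Apr 23, 2007 vs shaping is done at 04:55 Apr 23, 2007. Earlier: shaping is done.

Shaping is done — 04:55 on April 23, 2007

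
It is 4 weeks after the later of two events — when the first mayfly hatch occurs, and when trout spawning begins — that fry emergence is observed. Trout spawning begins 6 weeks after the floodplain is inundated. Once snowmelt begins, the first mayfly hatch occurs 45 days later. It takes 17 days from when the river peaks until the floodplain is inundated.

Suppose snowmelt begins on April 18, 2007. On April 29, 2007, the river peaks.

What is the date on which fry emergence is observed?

Snowmelt begins: Apr 18, 2007.
The first mayfly hatch occurs: Apr 18, 2007 + 45 days = Jun 2, 2007.
The river peaks: Apr 29, 2007.
The floodplain is inundated: Apr 29, 2007 + 17 days = May 16, 2007.
Trout spawning begins: May 16, 2007 + 6 weeks = Jun 27, 2007.
Both prerequisites met — the first mayfly hatch occurs (Jun 2, 2007), trout spawning begins (Jun 27, 2007); the later is Jun 27, 2007.
Fry emergence is observed: Jun 27, 2007 + 4 weeks = Jul 25, 2007.

July 25, 2007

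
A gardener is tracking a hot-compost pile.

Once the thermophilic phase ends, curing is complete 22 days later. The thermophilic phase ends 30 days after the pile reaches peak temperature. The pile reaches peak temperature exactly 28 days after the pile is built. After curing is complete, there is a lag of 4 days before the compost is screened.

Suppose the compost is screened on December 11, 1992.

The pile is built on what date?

The compost is screened: Dec 11, 1992.
Curing is complete: Dec 11, 1992 − 4 days = Dec 7, 1992.
The thermophilic phase ends: Dec 7, 1992 − 22 days = Nov 15, 1992.
The pile reaches peak temperature: Nov 15, 1992 − 30 days = Oct 16, 1992.
The pile is built: Oct 16, 1992 − 28 days = Sep 18, 1992.

September 18, 1992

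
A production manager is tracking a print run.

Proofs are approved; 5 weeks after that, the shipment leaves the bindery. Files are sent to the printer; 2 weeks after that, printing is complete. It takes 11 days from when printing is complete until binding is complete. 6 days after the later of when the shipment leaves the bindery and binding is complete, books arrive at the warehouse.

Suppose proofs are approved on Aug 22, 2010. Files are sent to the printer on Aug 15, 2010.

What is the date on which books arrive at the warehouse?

Oct 2, 2010

Proofs are approved: Aug 22, 2010.
The shipment leaves the bindery: Aug 22, 2010 + 5 weeks = Sep 26, 2010.
Files are sent to the printer: Aug 15, 2010.
Printing is complete: Aug 15, 2010 + 2 weeks = Aug 29, 2010.
Binding is complete: Aug 29, 2010 + 11 days = Sep 9, 2010.
Both prerequisites met — the shipment leaves the bindery (Sep 26, 2010), binding is complete (Sep 9, 2010); the later is Sep 26, 2010.
Books arrive at the warehouse: Sep 26, 2010 + 6 days = Oct 2, 2010.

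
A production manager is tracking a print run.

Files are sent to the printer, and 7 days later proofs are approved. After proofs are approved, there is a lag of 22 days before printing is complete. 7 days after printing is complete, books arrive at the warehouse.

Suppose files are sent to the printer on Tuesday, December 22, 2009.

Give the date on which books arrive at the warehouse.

Wednesday, January 27, 2010

Files are sent to the printer: Dec 22, 2009.
Proofs are approved: Dec 22, 2009 + 7 days = Dec 29, 2009.
Printing is complete: Dec 29, 2009 + 22 days = Jan 20, 2010.
Books arrive at the warehouse: Jan 20, 2010 + 7 days = Jan 27, 2010.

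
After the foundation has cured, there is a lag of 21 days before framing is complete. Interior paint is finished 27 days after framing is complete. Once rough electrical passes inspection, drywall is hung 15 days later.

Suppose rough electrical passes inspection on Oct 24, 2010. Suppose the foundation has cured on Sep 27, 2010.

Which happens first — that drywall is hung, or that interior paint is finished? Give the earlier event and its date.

Drywall is hung — Nov 8, 2010

Rough electrical passes inspection: Oct 24, 2010.
Drywall is hung: Oct 24, 2010 + 15 days = Nov 8, 2010.
The foundation has cured: Sep 27, 2010.
Framing is complete: Sep 27, 2010 + 21 days = Oct 18, 2010.
Interior paint is finished: Oct 18, 2010 + 27 days = Nov 14, 2010.
Comparing: drywall is hung on Nov 8, 2010 vs interior paint is finished on Nov 14, 2010. Earlier: drywall is hung.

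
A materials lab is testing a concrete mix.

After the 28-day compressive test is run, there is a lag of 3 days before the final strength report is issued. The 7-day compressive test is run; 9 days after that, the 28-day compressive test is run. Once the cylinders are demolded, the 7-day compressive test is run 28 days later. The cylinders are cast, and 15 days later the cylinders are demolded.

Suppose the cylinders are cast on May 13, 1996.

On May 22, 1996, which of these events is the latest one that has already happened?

The cylinders are cast

The cylinders are cast: May 13, 1996.
The cylinders are demolded: May 13, 1996 + 15 days = May 28, 1996.
The 7-day compressive test is run: May 28, 1996 + 28 days = Jun 25, 1996.
The 28-day compressive test is run: Jun 25, 1996 + 9 days = Jul 4, 1996.
The final strength report is issued: Jul 4, 1996 + 3 days = Jul 7, 1996.
May 22, 1996 falls between when the cylinders are cast (May 13, 1996) and when the cylinders are demolded (May 28, 1996).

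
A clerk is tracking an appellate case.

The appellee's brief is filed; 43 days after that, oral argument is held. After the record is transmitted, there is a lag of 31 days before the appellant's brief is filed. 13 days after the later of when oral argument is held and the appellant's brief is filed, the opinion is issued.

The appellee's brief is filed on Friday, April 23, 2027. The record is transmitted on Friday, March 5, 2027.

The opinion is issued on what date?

Friday, June 18, 2027

The appellee's brief is filed: Apr 23, 2027.
Oral argument is held: Apr 23, 2027 + 43 days = Jun 5, 2027.
The record is transmitted: Mar 5, 2027.
The appellant's brief is filed: Mar 5, 2027 + 31 days = Apr 5, 2027.
Both prerequisites met — oral argument is held (Jun 5, 2027), the appellant's brief is filed (Apr 5, 2027); the later is Jun 5, 2027.
The opinion is issued: Jun 5, 2027 + 13 days = Jun 18, 2027.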